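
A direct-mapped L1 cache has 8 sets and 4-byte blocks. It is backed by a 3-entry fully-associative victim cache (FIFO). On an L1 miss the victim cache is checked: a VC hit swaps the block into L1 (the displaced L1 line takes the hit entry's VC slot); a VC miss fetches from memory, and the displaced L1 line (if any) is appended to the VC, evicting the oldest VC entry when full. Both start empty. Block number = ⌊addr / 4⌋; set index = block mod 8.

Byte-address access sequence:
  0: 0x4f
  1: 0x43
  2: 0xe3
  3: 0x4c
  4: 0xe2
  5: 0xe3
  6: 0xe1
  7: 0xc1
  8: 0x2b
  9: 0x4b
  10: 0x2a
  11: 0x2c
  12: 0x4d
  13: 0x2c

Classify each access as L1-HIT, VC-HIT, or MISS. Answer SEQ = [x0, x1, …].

#0 0x4f→b19/s3 MISS; vc=[]
#1 0x43→b16/s0 MISS; vc=[]
#2 0xe3→b56/s0 MISS; vc=[16]
#3 0x4c→b19/s3 L1-HIT; vc=[16]
#4 0xe2→b56/s0 L1-HIT; vc=[16]
#5 0xe3→b56/s0 L1-HIT; vc=[16]
#6 0xe1→b56/s0 L1-HIT; vc=[16]
#7 0xc1→b48/s0 MISS; vc=[16,56]
#8 0x2b→b10/s2 MISS; vc=[16,56]
#9 0x4b→b18/s2 MISS; vc=[16,56,10]
#10 0x2a→b10/s2 VC-HIT; vc=[16,56,18]
#11 0x2c→b11/s3 MISS; vc=[56,18,19]
#12 0x4d→b19/s3 VC-HIT; vc=[56,18,11]
#13 0x2c→b11/s3 VC-HIT; vc=[56,18,19]

SEQ = [MISS, MISS, MISS, L1-HIT, L1-HIT, L1-HIT, L1-HIT, MISS, MISS, MISS, VC-HIT, MISS, VC-HIT, VC-HIT]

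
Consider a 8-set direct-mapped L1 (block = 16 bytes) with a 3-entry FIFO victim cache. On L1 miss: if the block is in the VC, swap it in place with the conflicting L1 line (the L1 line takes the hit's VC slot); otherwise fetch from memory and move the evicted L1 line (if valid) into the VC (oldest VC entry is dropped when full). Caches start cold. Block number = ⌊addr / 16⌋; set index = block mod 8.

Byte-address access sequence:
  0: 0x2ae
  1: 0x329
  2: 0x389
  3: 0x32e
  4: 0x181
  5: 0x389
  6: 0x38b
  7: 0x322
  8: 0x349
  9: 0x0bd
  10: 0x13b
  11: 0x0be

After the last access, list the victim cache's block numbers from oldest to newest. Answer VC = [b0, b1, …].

0: 0x2ae (blk 42, set 2) → MISS  vc=[]
1: 0x329 (blk 50, set 2) → MISS  vc=[42]
2: 0x389 (blk 56, set 0) → MISS  vc=[42]
3: 0x32e (blk 50, set 2) → L1-HIT  vc=[42]
4: 0x181 (blk 24, set 0) → MISS  vc=[42, 56]
5: 0x389 (blk 56, set 0) → VC-HIT  vc=[42, 24]
6: 0x38b (blk 56, set 0) → L1-HIT  vc=[42, 24]
7: 0x322 (blk 50, set 2) → L1-HIT  vc=[42, 24]
8: 0x349 (blk 52, set 4) → MISS  vc=[42, 24]
9: 0xbd (blk 11, set 3) → MISS  vc=[42, 24]
10: 0x13b (blk 19, set 3) → MISS  vc=[42, 24, 11]
11: 0xbe (blk 11, set 3) → VC-HIT  vc=[42, 24, 19]

VC = [42, 24, 19]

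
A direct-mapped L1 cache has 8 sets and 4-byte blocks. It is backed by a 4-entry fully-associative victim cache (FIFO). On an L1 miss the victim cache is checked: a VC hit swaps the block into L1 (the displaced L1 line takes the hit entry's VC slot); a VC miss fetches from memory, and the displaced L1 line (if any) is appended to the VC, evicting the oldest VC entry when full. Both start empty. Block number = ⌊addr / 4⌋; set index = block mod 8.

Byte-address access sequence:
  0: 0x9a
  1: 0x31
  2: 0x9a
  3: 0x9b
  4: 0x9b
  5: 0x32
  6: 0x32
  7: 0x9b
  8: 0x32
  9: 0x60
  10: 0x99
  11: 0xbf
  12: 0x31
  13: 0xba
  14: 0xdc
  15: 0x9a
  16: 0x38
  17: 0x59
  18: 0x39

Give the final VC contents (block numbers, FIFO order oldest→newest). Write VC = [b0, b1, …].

  [0] addr=0x9a blk=38 s=6: MISS | VC []
  [1] addr=0x31 blk=12 s=4: MISS | VC []
  [2] addr=0x9a blk=38 s=6: L1-HIT | VC []
  [3] addr=0x9b blk=38 s=6: L1-HIT | VC []
  [4] addr=0x9b blk=38 s=6: L1-HIT | VC []
  [5] addr=0x32 blk=12 s=4: L1-HIT | VC []
  [6] addr=0x32 blk=12 s=4: L1-HIT | VC []
  [7] addr=0x9b blk=38 s=6: L1-HIT | VC []
  [8] addr=0x32 blk=12 s=4: L1-HIT | VC []
  [9] addr=0x60 blk=24 s=0: MISS | VC []
  [10] addr=0x99 blk=38 s=6: L1-HIT | VC []
  [11] addr=0xbf blk=47 s=7: MISS | VC []
  [12] addr=0x31 blk=12 s=4: L1-HIT | VC []
  [13] addr=0xba blk=46 s=6: MISS | VC [38]
  [14] addr=0xdc blk=55 s=7: MISS | VC [38, 47]
  [15] addr=0x9a blk=38 s=6: VC-HIT | VC [46, 47]
  [16] addr=0x38 blk=14 s=6: MISS | VC [46, 47, 38]
  [17] addr=0x59 blk=22 s=6: MISS | VC [46, 47, 38, 14]
  [18] addr=0x39 blk=14 s=6: VC-HIT | VC [46, 47, 38, 22]

VC = [46, 47, 38, 22]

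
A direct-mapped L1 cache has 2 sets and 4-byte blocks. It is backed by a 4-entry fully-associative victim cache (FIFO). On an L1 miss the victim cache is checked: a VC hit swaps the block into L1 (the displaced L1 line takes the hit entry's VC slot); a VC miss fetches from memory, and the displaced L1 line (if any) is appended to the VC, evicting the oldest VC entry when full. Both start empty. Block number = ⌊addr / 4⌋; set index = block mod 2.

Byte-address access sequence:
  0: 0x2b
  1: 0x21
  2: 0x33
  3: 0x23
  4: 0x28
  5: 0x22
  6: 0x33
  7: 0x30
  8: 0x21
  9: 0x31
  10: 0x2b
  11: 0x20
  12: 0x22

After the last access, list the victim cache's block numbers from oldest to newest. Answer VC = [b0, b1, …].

VC = [12, 10]

#0 0x2b→b10/s0 MISS; vc=[]
#1 0x21→b8/s0 MISS; vc=[10]
#2 0x33→b12/s0 MISS; vc=[10,8]
#3 0x23→b8/s0 VC-HIT; vc=[10,12]
#4 0x28→b10/s0 VC-HIT; vc=[8,12]
#5 0x22→b8/s0 VC-HIT; vc=[10,12]
#6 0x33→b12/s0 VC-HIT; vc=[10,8]
#7 0x30→b12/s0 L1-HIT; vc=[10,8]
#8 0x21→b8/s0 VC-HIT; vc=[10,12]
#9 0x31→b12/s0 VC-HIT; vc=[10,8]
#10 0x2b→b10/s0 VC-HIT; vc=[12,8]
#11 0x20→b8/s0 VC-HIT; vc=[12,10]
#12 0x22→b8/s0 L1-HIT; vc=[12,10]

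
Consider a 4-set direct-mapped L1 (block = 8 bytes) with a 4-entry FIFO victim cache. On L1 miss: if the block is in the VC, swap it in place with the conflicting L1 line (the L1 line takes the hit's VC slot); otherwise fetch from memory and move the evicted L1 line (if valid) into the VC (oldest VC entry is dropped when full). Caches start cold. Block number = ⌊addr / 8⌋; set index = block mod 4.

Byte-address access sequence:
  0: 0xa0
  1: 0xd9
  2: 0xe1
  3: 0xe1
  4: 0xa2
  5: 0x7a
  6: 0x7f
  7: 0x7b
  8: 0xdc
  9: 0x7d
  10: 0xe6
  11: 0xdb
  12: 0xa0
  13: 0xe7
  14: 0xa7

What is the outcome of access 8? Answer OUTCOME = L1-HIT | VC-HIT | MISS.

OUTCOME = VC-HIT

  [0] addr=0xa0 blk=20 s=0: MISS | VC []
  [1] addr=0xd9 blk=27 s=3: MISS | VC []
  [2] addr=0xe1 blk=28 s=0: MISS | VC [20]
  [3] addr=0xe1 blk=28 s=0: L1-HIT | VC [20]
  [4] addr=0xa2 blk=20 s=0: VC-HIT | VC [28]
  [5] addr=0x7a blk=15 s=3: MISS | VC [28, 27]
  [6] addr=0x7f blk=15 s=3: L1-HIT | VC [28, 27]
  [7] addr=0x7b blk=15 s=3: L1-HIT | VC [28, 27]
  [8] addr=0xdc blk=27 s=3: VC-HIT | VC [28, 15]
  [9] addr=0x7d blk=15 s=3: VC-HIT | VC [28, 27]
  [10] addr=0xe6 blk=28 s=0: VC-HIT | VC [20, 27]
  [11] addr=0xdb blk=27 s=3: VC-HIT | VC [20, 15]
  [12] addr=0xa0 blk=20 s=0: VC-HIT | VC [28, 15]
  [13] addr=0xe7 blk=28 s=0: VC-HIT | VC [20, 15]
  [14] addr=0xa7 blk=20 s=0: VC-HIT | VC [28, 15]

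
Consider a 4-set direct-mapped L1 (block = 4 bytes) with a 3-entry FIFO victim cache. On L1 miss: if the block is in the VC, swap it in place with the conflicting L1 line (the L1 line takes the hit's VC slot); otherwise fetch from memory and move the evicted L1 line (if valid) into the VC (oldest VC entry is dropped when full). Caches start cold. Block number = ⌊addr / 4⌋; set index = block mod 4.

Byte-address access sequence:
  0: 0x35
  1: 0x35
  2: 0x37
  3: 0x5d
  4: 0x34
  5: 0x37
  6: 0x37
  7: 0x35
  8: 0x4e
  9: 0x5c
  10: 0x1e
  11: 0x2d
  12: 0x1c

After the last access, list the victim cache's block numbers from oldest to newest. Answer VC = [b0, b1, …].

VC = [19, 23, 11]

  [0] addr=0x35 blk=13 s=1: MISS | VC []
  [1] addr=0x35 blk=13 s=1: L1-HIT | VC []
  [2] addr=0x37 blk=13 s=1: L1-HIT | VC []
  [3] addr=0x5d blk=23 s=3: MISS | VC []
  [4] addr=0x34 blk=13 s=1: L1-HIT | VC []
  [5] addr=0x37 blk=13 s=1: L1-HIT | VC []
  [6] addr=0x37 blk=13 s=1: L1-HIT | VC []
  [7] addr=0x35 blk=13 s=1: L1-HIT | VC []
  [8] addr=0x4e blk=19 s=3: MISS | VC [23]
  [9] addr=0x5c blk=23 s=3: VC-HIT | VC [19]
  [10] addr=0x1e blk=7 s=3: MISS | VC [19, 23]
  [11] addr=0x2d blk=11 s=3: MISS | VC [19, 23, 7]
  [12] addr=0x1c blk=7 s=3: VC-HIT | VC [19, 23, 11]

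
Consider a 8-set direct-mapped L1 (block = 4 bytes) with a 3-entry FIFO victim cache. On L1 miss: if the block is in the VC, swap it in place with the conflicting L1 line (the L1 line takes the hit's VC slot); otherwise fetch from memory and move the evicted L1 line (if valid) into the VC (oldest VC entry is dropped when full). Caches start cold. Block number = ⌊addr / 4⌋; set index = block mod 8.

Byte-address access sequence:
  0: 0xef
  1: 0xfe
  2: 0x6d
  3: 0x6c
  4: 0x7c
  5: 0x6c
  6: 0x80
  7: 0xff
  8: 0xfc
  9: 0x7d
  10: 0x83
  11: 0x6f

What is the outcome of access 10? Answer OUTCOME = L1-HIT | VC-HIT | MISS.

OUTCOME = L1-HIT

0: 0xef (blk 59, set 3) → MISS  vc=[]
1: 0xfe (blk 63, set 7) → MISS  vc=[]
2: 0x6d (blk 27, set 3) → MISS  vc=[59]
3: 0x6c (blk 27, set 3) → L1-HIT  vc=[59]
4: 0x7c (blk 31, set 7) → MISS  vc=[59, 63]
5: 0x6c (blk 27, set 3) → L1-HIT  vc=[59, 63]
6: 0x80 (blk 32, set 0) → MISS  vc=[59, 63]
7: 0xff (blk 63, set 7) → VC-HIT  vc=[59, 31]
8: 0xfc (blk 63, set 7) → L1-HIT  vc=[59, 31]
9: 0x7d (blk 31, set 7) → VC-HIT  vc=[59, 63]
10: 0x83 (blk 32, set 0) → L1-HIT  vc=[59, 63]
11: 0x6f (blk 27, set 3) → L1-HIT  vc=[59, 63]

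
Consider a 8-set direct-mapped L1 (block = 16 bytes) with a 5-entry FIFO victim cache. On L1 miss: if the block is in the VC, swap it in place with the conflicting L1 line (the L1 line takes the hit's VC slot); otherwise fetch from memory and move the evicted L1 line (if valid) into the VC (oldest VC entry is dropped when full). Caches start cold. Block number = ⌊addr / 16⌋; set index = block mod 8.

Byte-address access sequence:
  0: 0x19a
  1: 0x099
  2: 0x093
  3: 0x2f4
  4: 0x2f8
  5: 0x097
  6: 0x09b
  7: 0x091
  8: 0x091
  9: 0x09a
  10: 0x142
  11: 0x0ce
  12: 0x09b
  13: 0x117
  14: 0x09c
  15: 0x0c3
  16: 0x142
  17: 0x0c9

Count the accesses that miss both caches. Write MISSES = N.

MISSES = 6

  [0] addr=0x19a blk=25 s=1: MISS | VC []
  [1] addr=0x99 blk=9 s=1: MISS | VC [25]
  [2] addr=0x93 blk=9 s=1: L1-HIT | VC [25]
  [3] addr=0x2f4 blk=47 s=7: MISS | VC [25]
  [4] addr=0x2f8 blk=47 s=7: L1-HIT | VC [25]
  [5] addr=0x97 blk=9 s=1: L1-HIT | VC [25]
  [6] addr=0x9b blk=9 s=1: L1-HIT | VC [25]
  [7] addr=0x91 blk=9 s=1: L1-HIT | VC [25]
  [8] addr=0x91 blk=9 s=1: L1-HIT | VC [25]
  [9] addr=0x9a blk=9 s=1: L1-HIT | VC [25]
  [10] addr=0x142 blk=20 s=4: MISS | VC [25]
  [11] addr=0xce blk=12 s=4: MISS | VC [25, 20]
  [12] addr=0x9b blk=9 s=1: L1-HIT | VC [25, 20]
  [13] addr=0x117 blk=17 s=1: MISS | VC [25, 20, 9]
  [14] addr=0x9c blk=9 s=1: VC-HIT | VC [25, 20, 17]
  [15] addr=0xc3 blk=12 s=4: L1-HIT | VC [25, 20, 17]
  [16] addr=0x142 blk=20 s=4: VC-HIT | VC [25, 12, 17]
  [17] addr=0xc9 blk=12 s=4: VC-HIT | VC [25, 20, 17]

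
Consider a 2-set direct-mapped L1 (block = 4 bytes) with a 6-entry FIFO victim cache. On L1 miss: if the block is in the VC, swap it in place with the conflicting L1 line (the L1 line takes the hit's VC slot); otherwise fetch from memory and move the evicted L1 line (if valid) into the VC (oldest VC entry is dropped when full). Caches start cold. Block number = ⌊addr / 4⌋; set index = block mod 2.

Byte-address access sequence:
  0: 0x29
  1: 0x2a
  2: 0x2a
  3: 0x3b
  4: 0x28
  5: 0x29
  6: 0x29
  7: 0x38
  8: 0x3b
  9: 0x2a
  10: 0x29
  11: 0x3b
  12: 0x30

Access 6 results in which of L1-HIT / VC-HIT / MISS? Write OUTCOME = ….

OUTCOME = L1-HIT

  [0] addr=0x29 blk=10 s=0: MISS | VC []
  [1] addr=0x2a blk=10 s=0: L1-HIT | VC []
  [2] addr=0x2a blk=10 s=0: L1-HIT | VC []
  [3] addr=0x3b blk=14 s=0: MISS | VC [10]
  [4] addr=0x28 blk=10 s=0: VC-HIT | VC [14]
  [5] addr=0x29 blk=10 s=0: L1-HIT | VC [14]
  [6] addr=0x29 blk=10 s=0: L1-HIT | VC [14]
  [7] addr=0x38 blk=14 s=0: VC-HIT | VC [10]
  [8] addr=0x3b blk=14 s=0: L1-HIT | VC [10]
  [9] addr=0x2a blk=10 s=0: VC-HIT | VC [14]
  [10] addr=0x29 blk=10 s=0: L1-HIT | VC [14]
  [11] addr=0x3b blk=14 s=0: VC-HIT | VC [10]
  [12] addr=0x30 blk=12 s=0: MISS | VC [10, 14]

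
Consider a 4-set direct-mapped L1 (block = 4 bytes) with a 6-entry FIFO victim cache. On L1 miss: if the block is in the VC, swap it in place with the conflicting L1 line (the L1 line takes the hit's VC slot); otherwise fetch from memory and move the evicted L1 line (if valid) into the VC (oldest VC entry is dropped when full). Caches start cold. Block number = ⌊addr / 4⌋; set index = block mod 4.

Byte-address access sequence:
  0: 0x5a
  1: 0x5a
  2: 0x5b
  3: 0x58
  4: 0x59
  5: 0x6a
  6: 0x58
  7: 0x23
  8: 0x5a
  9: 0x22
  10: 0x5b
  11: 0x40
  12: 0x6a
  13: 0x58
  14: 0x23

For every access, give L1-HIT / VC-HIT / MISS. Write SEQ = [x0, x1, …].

SEQ = [MISS, L1-HIT, L1-HIT, L1-HIT, L1-HIT, MISS, VC-HIT, MISS, L1-HIT, L1-HIT, L1-HIT, MISS, VC-HIT, VC-HIT, VC-HIT]

#0 0x5a→b22/s2 MISS; vc=[]
#1 0x5a→b22/s2 L1-HIT; vc=[]
#2 0x5b→b22/s2 L1-HIT; vc=[]
#3 0x58→b22/s2 L1-HIT; vc=[]
#4 0x59→b22/s2 L1-HIT; vc=[]
#5 0x6a→b26/s2 MISS; vc=[22]
#6 0x58→b22/s2 VC-HIT; vc=[26]
#7 0x23→b8/s0 MISS; vc=[26]
#8 0x5a→b22/s2 L1-HIT; vc=[26]
#9 0x22→b8/s0 L1-HIT; vc=[26]
#10 0x5b→b22/s2 L1-HIT; vc=[26]
#11 0x40→b16/s0 MISS; vc=[26,8]
#12 0x6a→b26/s2 VC-HIT; vc=[22,8]
#13 0x58→b22/s2 VC-HIT; vc=[26,8]
#14 0x23→b8/s0 VC-HIT; vc=[26,16]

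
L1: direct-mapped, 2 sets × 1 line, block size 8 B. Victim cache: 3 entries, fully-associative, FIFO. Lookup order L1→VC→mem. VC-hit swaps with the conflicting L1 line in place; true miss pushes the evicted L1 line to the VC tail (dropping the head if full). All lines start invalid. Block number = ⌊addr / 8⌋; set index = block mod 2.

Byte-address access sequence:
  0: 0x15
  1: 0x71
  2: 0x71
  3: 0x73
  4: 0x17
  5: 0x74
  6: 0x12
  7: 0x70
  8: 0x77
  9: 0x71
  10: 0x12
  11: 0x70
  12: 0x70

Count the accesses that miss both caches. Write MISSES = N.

MISSES = 2

#0 0x15→b2/s0 MISS; vc=[]
#1 0x71→b14/s0 MISS; vc=[2]
#2 0x71→b14/s0 L1-HIT; vc=[2]
#3 0x73→b14/s0 L1-HIT; vc=[2]
#4 0x17→b2/s0 VC-HIT; vc=[14]
#5 0x74→b14/s0 VC-HIT; vc=[2]
#6 0x12→b2/s0 VC-HIT; vc=[14]
#7 0x70→b14/s0 VC-HIT; vc=[2]
#8 0x77→b14/s0 L1-HIT; vc=[2]
#9 0x71→b14/s0 L1-HIT; vc=[2]
#10 0x12→b2/s0 VC-HIT; vc=[14]
#11 0x70→b14/s0 VC-HIT; vc=[2]
#12 0x70→b14/s0 L1-HIT; vc=[2]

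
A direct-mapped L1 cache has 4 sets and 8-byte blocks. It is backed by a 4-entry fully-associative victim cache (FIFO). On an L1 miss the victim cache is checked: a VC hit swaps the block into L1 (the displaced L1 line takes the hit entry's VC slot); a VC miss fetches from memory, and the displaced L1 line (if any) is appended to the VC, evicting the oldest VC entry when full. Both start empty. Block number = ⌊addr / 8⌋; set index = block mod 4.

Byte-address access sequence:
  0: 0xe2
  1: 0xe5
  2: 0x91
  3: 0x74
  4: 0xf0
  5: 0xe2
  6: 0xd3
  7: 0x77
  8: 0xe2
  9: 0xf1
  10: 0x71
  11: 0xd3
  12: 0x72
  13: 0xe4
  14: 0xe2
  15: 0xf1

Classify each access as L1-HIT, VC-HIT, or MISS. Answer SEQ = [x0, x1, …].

  [0] addr=0xe2 blk=28 s=0: MISS | VC []
  [1] addr=0xe5 blk=28 s=0: L1-HIT | VC []
  [2] addr=0x91 blk=18 s=2: MISS | VC []
  [3] addr=0x74 blk=14 s=2: MISS | VC [18]
  [4] addr=0xf0 blk=30 s=2: MISS | VC [18, 14]
  [5] addr=0xe2 blk=28 s=0: L1-HIT | VC [18, 14]
  [6] addr=0xd3 blk=26 s=2: MISS | VC [18, 14, 30]
  [7] addr=0x77 blk=14 s=2: VC-HIT | VC [18, 26, 30]
  [8] addr=0xe2 blk=28 s=0: L1-HIT | VC [18, 26, 30]
  [9] addr=0xf1 blk=30 s=2: VC-HIT | VC [18, 26, 14]
  [10] addr=0x71 blk=14 s=2: VC-HIT | VC [18, 26, 30]
  [11] addr=0xd3 blk=26 s=2: VC-HIT | VC [18, 14, 30]
  [12] addr=0x72 blk=14 s=2: VC-HIT | VC [18, 26, 30]
  [13] addr=0xe4 blk=28 s=0: L1-HIT | VC [18, 26, 30]
  [14] addr=0xe2 blk=28 s=0: L1-HIT | VC [18, 26, 30]
  [15] addr=0xf1 blk=30 s=2: VC-HIT | VC [18, 26, 14]

SEQ = [MISS, L1-HIT, MISS, MISS, MISS, L1-HIT, MISS, VC-HIT, L1-HIT, VC-HIT, VC-HIT, VC-HIT, VC-HIT, L1-HIT, L1-HIT, VC-HIT]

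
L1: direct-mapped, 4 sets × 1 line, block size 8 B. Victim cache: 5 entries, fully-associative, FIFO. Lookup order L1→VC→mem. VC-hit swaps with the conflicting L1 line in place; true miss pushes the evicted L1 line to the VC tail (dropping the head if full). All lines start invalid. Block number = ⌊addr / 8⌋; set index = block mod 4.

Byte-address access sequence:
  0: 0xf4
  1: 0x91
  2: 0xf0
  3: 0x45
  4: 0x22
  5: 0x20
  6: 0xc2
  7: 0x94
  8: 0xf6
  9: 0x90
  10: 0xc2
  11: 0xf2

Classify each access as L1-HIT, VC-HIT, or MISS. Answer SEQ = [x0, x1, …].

0: 0xf4 (blk 30, set 2) → MISS  vc=[]
1: 0x91 (blk 18, set 2) → MISS  vc=[30]
2: 0xf0 (blk 30, set 2) → VC-HIT  vc=[18]
3: 0x45 (blk 8, set 0) → MISS  vc=[18]
4: 0x22 (blk 4, set 0) → MISS  vc=[18, 8]
5: 0x20 (blk 4, set 0) → L1-HIT  vc=[18, 8]
6: 0xc2 (blk 24, set 0) → MISS  vc=[18, 8, 4]
7: 0x94 (blk 18, set 2) → VC-HIT  vc=[30, 8, 4]
8: 0xf6 (blk 30, set 2) → VC-HIT  vc=[18, 8, 4]
9: 0x90 (blk 18, set 2) → VC-HIT  vc=[30, 8, 4]
10: 0xc2 (blk 24, set 0) → L1-HIT  vc=[30, 8, 4]
11: 0xf2 (blk 30, set 2) → VC-HIT  vc=[18, 8, 4]

SEQ = [MISS, MISS, VC-HIT, MISS, MISS, L1-HIT, MISS, VC-HIT, VC-HIT, VC-HIT, L1-HIT, VC-HIT]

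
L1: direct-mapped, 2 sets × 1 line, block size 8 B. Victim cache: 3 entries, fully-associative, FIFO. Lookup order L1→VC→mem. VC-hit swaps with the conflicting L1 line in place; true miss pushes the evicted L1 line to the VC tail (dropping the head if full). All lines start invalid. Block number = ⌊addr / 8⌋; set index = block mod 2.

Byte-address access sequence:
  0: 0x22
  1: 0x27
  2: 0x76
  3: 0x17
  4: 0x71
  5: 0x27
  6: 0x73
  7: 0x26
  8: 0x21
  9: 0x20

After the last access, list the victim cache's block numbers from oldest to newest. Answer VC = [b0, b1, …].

  [0] addr=0x22 blk=4 s=0: MISS | VC []
  [1] addr=0x27 blk=4 s=0: L1-HIT | VC []
  [2] addr=0x76 blk=14 s=0: MISS | VC [4]
  [3] addr=0x17 blk=2 s=0: MISS | VC [4, 14]
  [4] addr=0x71 blk=14 s=0: VC-HIT | VC [4, 2]
  [5] addr=0x27 blk=4 s=0: VC-HIT | VC [14, 2]
  [6] addr=0x73 blk=14 s=0: VC-HIT | VC [4, 2]
  [7] addr=0x26 blk=4 s=0: VC-HIT | VC [14, 2]
  [8] addr=0x21 blk=4 s=0: L1-HIT | VC [14, 2]
  [9] addr=0x20 blk=4 s=0: L1-HIT | VC [14, 2]

VC = [14, 2]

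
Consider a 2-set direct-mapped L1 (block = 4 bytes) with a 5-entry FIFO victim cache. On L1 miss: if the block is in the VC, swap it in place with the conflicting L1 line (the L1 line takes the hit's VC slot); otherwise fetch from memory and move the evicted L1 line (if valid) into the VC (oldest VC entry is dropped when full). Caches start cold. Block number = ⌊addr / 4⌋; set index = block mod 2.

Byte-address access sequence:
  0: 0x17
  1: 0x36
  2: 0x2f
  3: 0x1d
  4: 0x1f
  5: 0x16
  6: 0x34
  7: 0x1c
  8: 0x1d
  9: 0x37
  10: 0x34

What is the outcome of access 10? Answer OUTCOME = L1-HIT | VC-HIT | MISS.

0: 0x17 (blk 5, set 1) → MISS  vc=[]
1: 0x36 (blk 13, set 1) → MISS  vc=[5]
2: 0x2f (blk 11, set 1) → MISS  vc=[5, 13]
3: 0x1d (blk 7, set 1) → MISS  vc=[5, 13, 11]
4: 0x1f (blk 7, set 1) → L1-HIT  vc=[5, 13, 11]
5: 0x16 (blk 5, set 1) → VC-HIT  vc=[7, 13, 11]
6: 0x34 (blk 13, set 1) → VC-HIT  vc=[7, 5, 11]
7: 0x1c (blk 7, set 1) → VC-HIT  vc=[13, 5, 11]
8: 0x1d (blk 7, set 1) → L1-HIT  vc=[13, 5, 11]
9: 0x37 (blk 13, set 1) → VC-HIT  vc=[7, 5, 11]
10: 0x34 (blk 13, set 1) → L1-HIT  vc=[7, 5, 11]

OUTCOME = L1-HIT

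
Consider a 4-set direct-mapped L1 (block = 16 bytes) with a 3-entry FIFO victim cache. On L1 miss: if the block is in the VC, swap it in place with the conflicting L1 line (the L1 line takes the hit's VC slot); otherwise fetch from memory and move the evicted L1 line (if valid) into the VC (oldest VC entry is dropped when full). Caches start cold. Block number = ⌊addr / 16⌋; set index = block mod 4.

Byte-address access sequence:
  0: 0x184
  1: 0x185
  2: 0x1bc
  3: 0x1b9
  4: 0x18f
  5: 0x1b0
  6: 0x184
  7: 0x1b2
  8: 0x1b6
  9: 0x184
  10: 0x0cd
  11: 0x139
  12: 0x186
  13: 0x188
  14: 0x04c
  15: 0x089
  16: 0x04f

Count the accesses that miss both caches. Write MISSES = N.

MISSES = 6

0: 0x184 (blk 24, set 0) → MISS  vc=[]
1: 0x185 (blk 24, set 0) → L1-HIT  vc=[]
2: 0x1bc (blk 27, set 3) → MISS  vc=[]
3: 0x1b9 (blk 27, set 3) → L1-HIT  vc=[]
4: 0x18f (blk 24, set 0) → L1-HIT  vc=[]
5: 0x1b0 (blk 27, set 3) → L1-HIT  vc=[]
6: 0x184 (blk 24, set 0) → L1-HIT  vc=[]
7: 0x1b2 (blk 27, set 3) → L1-HIT  vc=[]
8: 0x1b6 (blk 27, set 3) → L1-HIT  vc=[]
9: 0x184 (blk 24, set 0) → L1-HIT  vc=[]
10: 0xcd (blk 12, set 0) → MISS  vc=[24]
11: 0x139 (blk 19, set 3) → MISS  vc=[24, 27]
12: 0x186 (blk 24, set 0) → VC-HIT  vc=[12, 27]
13: 0x188 (blk 24, set 0) → L1-HIT  vc=[12, 27]
14: 0x4c (blk 4, set 0) → MISS  vc=[12, 27, 24]
15: 0x89 (blk 8, set 0) → MISS  vc=[27, 24, 4]
16: 0x4f (blk 4, set 0) → VC-HIT  vc=[27, 24, 8]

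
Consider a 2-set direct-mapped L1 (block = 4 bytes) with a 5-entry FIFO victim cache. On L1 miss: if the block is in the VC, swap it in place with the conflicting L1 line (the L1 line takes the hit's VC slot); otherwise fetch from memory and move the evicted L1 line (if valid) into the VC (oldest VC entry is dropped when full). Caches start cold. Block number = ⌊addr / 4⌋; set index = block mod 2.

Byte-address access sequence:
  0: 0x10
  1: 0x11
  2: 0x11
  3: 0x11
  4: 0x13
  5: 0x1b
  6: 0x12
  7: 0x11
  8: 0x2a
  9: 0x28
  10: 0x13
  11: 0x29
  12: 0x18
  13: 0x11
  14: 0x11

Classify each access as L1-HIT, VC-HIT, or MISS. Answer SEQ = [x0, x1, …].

  [0] addr=0x10 blk=4 s=0: MISS | VC []
  [1] addr=0x11 blk=4 s=0: L1-HIT | VC []
  [2] addr=0x11 blk=4 s=0: L1-HIT | VC []
  [3] addr=0x11 blk=4 s=0: L1-HIT | VC []
  [4] addr=0x13 blk=4 s=0: L1-HIT | VC []
  [5] addr=0x1b blk=6 s=0: MISS | VC [4]
  [6] addr=0x12 blk=4 s=0: VC-HIT | VC [6]
  [7] addr=0x11 blk=4 s=0: L1-HIT | VC [6]
  [8] addr=0x2a blk=10 s=0: MISS | VC [6, 4]
  [9] addr=0x28 blk=10 s=0: L1-HIT | VC [6, 4]
  [10] addr=0x13 blk=4 s=0: VC-HIT | VC [6, 10]
  [11] addr=0x29 blk=10 s=0: VC-HIT | VC [6, 4]
  [12] addr=0x18 blk=6 s=0: VC-HIT | VC [10, 4]
  [13] addr=0x11 blk=4 s=0: VC-HIT | VC [10, 6]
  [14] addr=0x11 blk=4 s=0: L1-HIT | VC [10, 6]

SEQ = [MISS, L1-HIT, L1-HIT, L1-HIT, L1-HIT, MISS, VC-HIT, L1-HIT, MISS, L1-HIT, VC-HIT, VC-HIT, VC-HIT, VC-HIT, L1-HIT]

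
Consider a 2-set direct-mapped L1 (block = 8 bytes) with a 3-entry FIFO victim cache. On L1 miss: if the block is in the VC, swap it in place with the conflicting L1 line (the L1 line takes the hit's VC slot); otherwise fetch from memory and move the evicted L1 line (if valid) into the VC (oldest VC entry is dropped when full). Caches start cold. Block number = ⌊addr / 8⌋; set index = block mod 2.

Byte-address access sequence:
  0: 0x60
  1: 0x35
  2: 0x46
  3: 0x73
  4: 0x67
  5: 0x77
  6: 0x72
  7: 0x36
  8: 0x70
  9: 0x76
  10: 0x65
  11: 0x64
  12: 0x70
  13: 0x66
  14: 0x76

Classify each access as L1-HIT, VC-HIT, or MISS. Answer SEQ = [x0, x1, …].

SEQ = [MISS, MISS, MISS, MISS, VC-HIT, VC-HIT, L1-HIT, VC-HIT, VC-HIT, L1-HIT, VC-HIT, L1-HIT, VC-HIT, VC-HIT, VC-HIT]

0: 0x60 (blk 12, set 0) → MISS  vc=[]
1: 0x35 (blk 6, set 0) → MISS  vc=[12]
2: 0x46 (blk 8, set 0) → MISS  vc=[12, 6]
3: 0x73 (blk 14, set 0) → MISS  vc=[12, 6, 8]
4: 0x67 (blk 12, set 0) → VC-HIT  vc=[14, 6, 8]
5: 0x77 (blk 14, set 0) → VC-HIT  vc=[12, 6, 8]
6: 0x72 (blk 14, set 0) → L1-HIT  vc=[12, 6, 8]
7: 0x36 (blk 6, set 0) → VC-HIT  vc=[12, 14, 8]
8: 0x70 (blk 14, set 0) → VC-HIT  vc=[12, 6, 8]
9: 0x76 (blk 14, set 0) → L1-HIT  vc=[12, 6, 8]
10: 0x65 (blk 12, set 0) → VC-HIT  vc=[14, 6, 8]
11: 0x64 (blk 12, set 0) → L1-HIT  vc=[14, 6, 8]
12: 0x70 (blk 14, set 0) → VC-HIT  vc=[12, 6, 8]
13: 0x66 (blk 12, set 0) → VC-HIT  vc=[14, 6, 8]
14: 0x76 (blk 14, set 0) → VC-HIT  vc=[12, 6, 8]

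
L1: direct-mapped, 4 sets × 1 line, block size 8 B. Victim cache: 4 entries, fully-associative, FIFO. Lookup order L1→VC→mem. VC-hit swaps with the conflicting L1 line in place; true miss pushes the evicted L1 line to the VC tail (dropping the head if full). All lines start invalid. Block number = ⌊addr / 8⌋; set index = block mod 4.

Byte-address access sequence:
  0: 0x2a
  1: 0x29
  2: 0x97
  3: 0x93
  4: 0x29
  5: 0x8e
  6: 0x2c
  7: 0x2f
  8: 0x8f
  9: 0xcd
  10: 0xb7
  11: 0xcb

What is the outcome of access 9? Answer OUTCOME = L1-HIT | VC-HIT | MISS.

#0 0x2a→b5/s1 MISS; vc=[]
#1 0x29→b5/s1 L1-HIT; vc=[]
#2 0x97→b18/s2 MISS; vc=[]
#3 0x93→b18/s2 L1-HIT; vc=[]
#4 0x29→b5/s1 L1-HIT; vc=[]
#5 0x8e→b17/s1 MISS; vc=[5]
#6 0x2c→b5/s1 VC-HIT; vc=[17]
#7 0x2f→b5/s1 L1-HIT; vc=[17]
#8 0x8f→b17/s1 VC-HIT; vc=[5]
#9 0xcd→b25/s1 MISS; vc=[5,17]
#10 0xb7→b22/s2 MISS; vc=[5,17,18]
#11 0xcb→b25/s1 L1-HIT; vc=[5,17,18]

OUTCOME = MISS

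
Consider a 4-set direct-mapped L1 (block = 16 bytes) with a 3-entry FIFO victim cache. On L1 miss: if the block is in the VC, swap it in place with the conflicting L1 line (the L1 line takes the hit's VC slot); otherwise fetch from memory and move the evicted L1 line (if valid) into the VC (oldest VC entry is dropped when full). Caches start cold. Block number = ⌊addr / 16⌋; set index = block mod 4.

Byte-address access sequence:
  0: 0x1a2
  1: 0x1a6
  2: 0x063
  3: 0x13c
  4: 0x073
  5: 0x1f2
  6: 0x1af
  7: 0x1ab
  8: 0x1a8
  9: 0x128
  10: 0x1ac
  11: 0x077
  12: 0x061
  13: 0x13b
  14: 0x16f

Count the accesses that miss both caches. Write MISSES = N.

MISSES = 9

0: 0x1a2 (blk 26, set 2) → MISS  vc=[]
1: 0x1a6 (blk 26, set 2) → L1-HIT  vc=[]
2: 0x63 (blk 6, set 2) → MISS  vc=[26]
3: 0x13c (blk 19, set 3) → MISS  vc=[26]
4: 0x73 (blk 7, set 3) → MISS  vc=[26, 19]
5: 0x1f2 (blk 31, set 3) → MISS  vc=[26, 19, 7]
6: 0x1af (blk 26, set 2) → VC-HIT  vc=[6, 19, 7]
7: 0x1ab (blk 26, set 2) → L1-HIT  vc=[6, 19, 7]
8: 0x1a8 (blk 26, set 2) → L1-HIT  vc=[6, 19, 7]
9: 0x128 (blk 18, set 2) → MISS  vc=[19, 7, 26]
10: 0x1ac (blk 26, set 2) → VC-HIT  vc=[19, 7, 18]
11: 0x77 (blk 7, set 3) → VC-HIT  vc=[19, 31, 18]
12: 0x61 (blk 6, set 2) → MISS  vc=[31, 18, 26]
13: 0x13b (blk 19, set 3) → MISS  vc=[18, 26, 7]
14: 0x16f (blk 22, set 2) → MISS  vc=[26, 7, 6]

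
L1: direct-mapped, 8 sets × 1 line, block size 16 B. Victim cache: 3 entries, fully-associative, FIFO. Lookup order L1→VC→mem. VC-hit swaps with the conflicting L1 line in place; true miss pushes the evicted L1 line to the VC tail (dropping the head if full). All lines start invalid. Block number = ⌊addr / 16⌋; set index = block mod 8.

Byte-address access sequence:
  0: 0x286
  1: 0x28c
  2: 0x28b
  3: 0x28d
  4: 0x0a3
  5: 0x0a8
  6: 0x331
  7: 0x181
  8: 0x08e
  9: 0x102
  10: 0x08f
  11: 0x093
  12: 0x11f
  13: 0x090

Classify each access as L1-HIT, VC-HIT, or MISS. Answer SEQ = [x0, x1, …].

  [0] addr=0x286 blk=40 s=0: MISS | VC []
  [1] addr=0x28c blk=40 s=0: L1-HIT | VC []
  [2] addr=0x28b blk=40 s=0: L1-HIT | VC []
  [3] addr=0x28d blk=40 s=0: L1-HIT | VC []
  [4] addr=0xa3 blk=10 s=2: MISS | VC []
  [5] addr=0xa8 blk=10 s=2: L1-HIT | VC []
  [6] addr=0x331 blk=51 s=3: MISS | VC []
  [7] addr=0x181 blk=24 s=0: MISS | VC [40]
  [8] addr=0x8e blk=8 s=0: MISS | VC [40, 24]
  [9] addr=0x102 blk=16 s=0: MISS | VC [40, 24, 8]
  [10] addr=0x8f blk=8 s=0: VC-HIT | VC [40, 24, 16]
  [11] addr=0x93 blk=9 s=1: MISS | VC [40, 24, 16]
  [12] addr=0x11f blk=17 s=1: MISS | VC [24, 16, 9]
  [13] addr=0x90 blk=9 s=1: VC-HIT | VC [24, 16, 17]

SEQ = [MISS, L1-HIT, L1-HIT, L1-HIT, MISS, L1-HIT, MISS, MISS, MISS, MISS, VC-HIT, MISS, MISS, VC-HIT]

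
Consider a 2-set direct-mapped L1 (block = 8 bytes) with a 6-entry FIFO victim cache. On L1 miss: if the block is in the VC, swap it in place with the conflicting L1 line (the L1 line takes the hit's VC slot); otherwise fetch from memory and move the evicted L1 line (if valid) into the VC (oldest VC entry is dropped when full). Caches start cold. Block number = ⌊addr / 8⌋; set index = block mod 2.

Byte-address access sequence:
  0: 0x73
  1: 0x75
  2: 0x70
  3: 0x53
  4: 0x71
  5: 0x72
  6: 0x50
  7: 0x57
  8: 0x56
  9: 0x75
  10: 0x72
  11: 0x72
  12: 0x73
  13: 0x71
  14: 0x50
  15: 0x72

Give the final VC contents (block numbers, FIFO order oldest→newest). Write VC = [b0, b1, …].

  [0] addr=0x73 blk=14 s=0: MISS | VC []
  [1] addr=0x75 blk=14 s=0: L1-HIT | VC []
  [2] addr=0x70 blk=14 s=0: L1-HIT | VC []
  [3] addr=0x53 blk=10 s=0: MISS | VC [14]
  [4] addr=0x71 blk=14 s=0: VC-HIT | VC [10]
  [5] addr=0x72 blk=14 s=0: L1-HIT | VC [10]
  [6] addr=0x50 blk=10 s=0: VC-HIT | VC [14]
  [7] addr=0x57 blk=10 s=0: L1-HIT | VC [14]
  [8] addr=0x56 blk=10 s=0: L1-HIT | VC [14]
  [9] addr=0x75 blk=14 s=0: VC-HIT | VC [10]
  [10] addr=0x72 blk=14 s=0: L1-HIT | VC [10]
  [11] addr=0x72 blk=14 s=0: L1-HIT | VC [10]
  [12] addr=0x73 blk=14 s=0: L1-HIT | VC [10]
  [13] addr=0x71 blk=14 s=0: L1-HIT | VC [10]
  [14] addr=0x50 blk=10 s=0: VC-HIT | VC [14]
  [15] addr=0x72 blk=14 s=0: VC-HIT | VC [10]

VC = [10]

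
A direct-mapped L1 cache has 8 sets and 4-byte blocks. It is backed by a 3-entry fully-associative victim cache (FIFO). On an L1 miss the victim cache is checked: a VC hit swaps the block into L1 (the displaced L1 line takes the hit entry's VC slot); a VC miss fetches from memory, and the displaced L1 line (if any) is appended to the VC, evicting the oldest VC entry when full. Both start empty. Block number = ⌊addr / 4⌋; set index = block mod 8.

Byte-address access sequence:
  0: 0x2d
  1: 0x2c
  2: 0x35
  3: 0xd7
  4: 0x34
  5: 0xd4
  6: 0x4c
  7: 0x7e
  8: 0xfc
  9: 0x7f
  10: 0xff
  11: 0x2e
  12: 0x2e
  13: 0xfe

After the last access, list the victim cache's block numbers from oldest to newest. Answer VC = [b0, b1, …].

VC = [13, 19, 31]

0: 0x2d (blk 11, set 3) → MISS  vc=[]
1: 0x2c (blk 11, set 3) → L1-HIT  vc=[]
2: 0x35 (blk 13, set 5) → MISS  vc=[]
3: 0xd7 (blk 53, set 5) → MISS  vc=[13]
4: 0x34 (blk 13, set 5) → VC-HIT  vc=[53]
5: 0xd4 (blk 53, set 5) → VC-HIT  vc=[13]
6: 0x4c (blk 19, set 3) → MISS  vc=[13, 11]
7: 0x7e (blk 31, set 7) → MISS  vc=[13, 11]
8: 0xfc (blk 63, set 7) → MISS  vc=[13, 11, 31]
9: 0x7f (blk 31, set 7) → VC-HIT  vc=[13, 11, 63]
10: 0xff (blk 63, set 7) → VC-HIT  vc=[13, 11, 31]
11: 0x2e (blk 11, set 3) → VC-HIT  vc=[13, 19, 31]
12: 0x2e (blk 11, set 3) → L1-HIT  vc=[13, 19, 31]
13: 0xfe (blk 63, set 7) → L1-HIT  vc=[13, 19, 31]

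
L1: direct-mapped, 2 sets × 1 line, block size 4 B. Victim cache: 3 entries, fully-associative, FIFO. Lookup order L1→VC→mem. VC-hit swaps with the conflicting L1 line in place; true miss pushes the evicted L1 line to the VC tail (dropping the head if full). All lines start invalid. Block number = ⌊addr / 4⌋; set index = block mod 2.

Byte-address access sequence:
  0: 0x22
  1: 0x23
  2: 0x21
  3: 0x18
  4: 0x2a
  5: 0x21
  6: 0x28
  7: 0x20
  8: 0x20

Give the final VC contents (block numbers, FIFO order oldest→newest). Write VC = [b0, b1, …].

VC = [10, 6]

0: 0x22 (blk 8, set 0) → MISS  vc=[]
1: 0x23 (blk 8, set 0) → L1-HIT  vc=[]
2: 0x21 (blk 8, set 0) → L1-HIT  vc=[]
3: 0x18 (blk 6, set 0) → MISS  vc=[8]
4: 0x2a (blk 10, set 0) → MISS  vc=[8, 6]
5: 0x21 (blk 8, set 0) → VC-HIT  vc=[10, 6]
6: 0x28 (blk 10, set 0) → VC-HIT  vc=[8, 6]
7: 0x20 (blk 8, set 0) → VC-HIT  vc=[10, 6]
8: 0x20 (blk 8, set 0) → L1-HIT  vc=[10, 6]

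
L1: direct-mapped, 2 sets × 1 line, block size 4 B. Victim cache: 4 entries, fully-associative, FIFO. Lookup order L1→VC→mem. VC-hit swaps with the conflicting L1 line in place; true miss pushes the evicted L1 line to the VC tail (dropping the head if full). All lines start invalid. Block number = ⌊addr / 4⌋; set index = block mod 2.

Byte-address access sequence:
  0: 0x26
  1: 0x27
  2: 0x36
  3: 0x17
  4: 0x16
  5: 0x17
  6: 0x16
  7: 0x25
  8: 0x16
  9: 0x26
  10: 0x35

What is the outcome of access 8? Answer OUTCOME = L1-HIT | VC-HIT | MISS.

OUTCOME = VC-HIT

0: 0x26 (blk 9, set 1) → MISS  vc=[]
1: 0x27 (blk 9, set 1) → L1-HIT  vc=[]
2: 0x36 (blk 13, set 1) → MISS  vc=[9]
3: 0x17 (blk 5, set 1) → MISS  vc=[9, 13]
4: 0x16 (blk 5, set 1) → L1-HIT  vc=[9, 13]
5: 0x17 (blk 5, set 1) → L1-HIT  vc=[9, 13]
6: 0x16 (blk 5, set 1) → L1-HIT  vc=[9, 13]
7: 0x25 (blk 9, set 1) → VC-HIT  vc=[5, 13]
8: 0x16 (blk 5, set 1) → VC-HIT  vc=[9, 13]
9: 0x26 (blk 9, set 1) → VC-HIT  vc=[5, 13]
10: 0x35 (blk 13, set 1) → VC-HIT  vc=[5, 9]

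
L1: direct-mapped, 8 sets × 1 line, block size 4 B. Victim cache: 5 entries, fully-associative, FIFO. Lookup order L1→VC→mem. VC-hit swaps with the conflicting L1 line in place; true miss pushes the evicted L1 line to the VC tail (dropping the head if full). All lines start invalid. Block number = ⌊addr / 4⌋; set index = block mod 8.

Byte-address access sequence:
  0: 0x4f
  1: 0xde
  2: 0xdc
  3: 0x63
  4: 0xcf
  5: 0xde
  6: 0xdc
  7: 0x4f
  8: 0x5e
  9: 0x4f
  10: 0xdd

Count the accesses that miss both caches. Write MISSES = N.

MISSES = 5

#0 0x4f→b19/s3 MISS; vc=[]
#1 0xde→b55/s7 MISS; vc=[]
#2 0xdc→b55/s7 L1-HIT; vc=[]
#3 0x63→b24/s0 MISS; vc=[]
#4 0xcf→b51/s3 MISS; vc=[19]
#5 0xde→b55/s7 L1-HIT; vc=[19]
#6 0xdc→b55/s7 L1-HIT; vc=[19]
#7 0x4f→b19/s3 VC-HIT; vc=[51]
#8 0x5e→b23/s7 MISS; vc=[51,55]
#9 0x4f→b19/s3 L1-HIT; vc=[51,55]
#10 0xdd→b55/s7 VC-HIT; vc=[51,23]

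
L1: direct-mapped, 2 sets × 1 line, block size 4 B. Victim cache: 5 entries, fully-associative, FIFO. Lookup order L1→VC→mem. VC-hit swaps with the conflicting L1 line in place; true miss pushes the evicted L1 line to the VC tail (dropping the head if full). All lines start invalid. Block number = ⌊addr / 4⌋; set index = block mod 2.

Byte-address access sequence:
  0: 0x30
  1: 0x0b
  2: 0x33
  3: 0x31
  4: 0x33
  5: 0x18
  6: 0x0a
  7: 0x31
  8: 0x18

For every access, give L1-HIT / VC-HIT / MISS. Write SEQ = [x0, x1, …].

  [0] addr=0x30 blk=12 s=0: MISS | VC []
  [1] addr=0xb blk=2 s=0: MISS | VC [12]
  [2] addr=0x33 blk=12 s=0: VC-HIT | VC [2]
  [3] addr=0x31 blk=12 s=0: L1-HIT | VC [2]
  [4] addr=0x33 blk=12 s=0: L1-HIT | VC [2]
  [5] addr=0x18 blk=6 s=0: MISS | VC [2, 12]
  [6] addr=0xa blk=2 s=0: VC-HIT | VC [6, 12]
  [7] addr=0x31 blk=12 s=0: VC-HIT | VC [6, 2]
  [8] addr=0x18 blk=6 s=0: VC-HIT | VC [12, 2]

SEQ = [MISS, MISS, VC-HIT, L1-HIT, L1-HIT, MISS, VC-HIT, VC-HIT, VC-HIT]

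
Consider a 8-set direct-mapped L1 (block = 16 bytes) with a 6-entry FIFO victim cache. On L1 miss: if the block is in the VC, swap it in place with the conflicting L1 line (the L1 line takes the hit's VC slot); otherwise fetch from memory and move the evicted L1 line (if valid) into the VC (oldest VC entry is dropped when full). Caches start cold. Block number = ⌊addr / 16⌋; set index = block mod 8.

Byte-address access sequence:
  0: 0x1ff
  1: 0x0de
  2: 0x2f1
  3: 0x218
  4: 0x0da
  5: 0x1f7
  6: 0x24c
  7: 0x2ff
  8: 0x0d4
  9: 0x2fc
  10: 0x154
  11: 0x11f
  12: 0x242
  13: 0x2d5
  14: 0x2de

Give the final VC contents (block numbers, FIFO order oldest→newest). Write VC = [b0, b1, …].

VC = [31, 13, 33, 21]

  [0] addr=0x1ff blk=31 s=7: MISS | VC []
  [1] addr=0xde blk=13 s=5: MISS | VC []
  [2] addr=0x2f1 blk=47 s=7: MISS | VC [31]
  [3] addr=0x218 blk=33 s=1: MISS | VC [31]
  [4] addr=0xda blk=13 s=5: L1-HIT | VC [31]
  [5] addr=0x1f7 blk=31 s=7: VC-HIT | VC [47]
  [6] addr=0x24c blk=36 s=4: MISS | VC [47]
  [7] addr=0x2ff blk=47 s=7: VC-HIT | VC [31]
  [8] addr=0xd4 blk=13 s=5: L1-HIT | VC [31]
  [9] addr=0x2fc blk=47 s=7: L1-HIT | VC [31]
  [10] addr=0x154 blk=21 s=5: MISS | VC [31, 13]
  [11] addr=0x11f blk=17 s=1: MISS | VC [31, 13, 33]
  [12] addr=0x242 blk=36 s=4: L1-HIT | VC [31, 13, 33]
  [13] addr=0x2d5 blk=45 s=5: MISS | VC [31, 13, 33, 21]
  [14] addr=0x2de blk=45 s=5: L1-HIT | VC [31, 13, 33, 21]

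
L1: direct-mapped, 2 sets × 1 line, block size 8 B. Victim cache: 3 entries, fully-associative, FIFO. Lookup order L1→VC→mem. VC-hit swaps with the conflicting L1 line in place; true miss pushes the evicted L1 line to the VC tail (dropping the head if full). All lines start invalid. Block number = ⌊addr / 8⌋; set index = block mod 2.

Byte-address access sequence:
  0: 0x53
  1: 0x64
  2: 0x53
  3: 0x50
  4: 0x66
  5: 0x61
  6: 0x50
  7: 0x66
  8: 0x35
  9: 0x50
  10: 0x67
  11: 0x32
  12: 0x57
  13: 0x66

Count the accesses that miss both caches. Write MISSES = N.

  [0] addr=0x53 blk=10 s=0: MISS | VC []
  [1] addr=0x64 blk=12 s=0: MISS | VC [10]
  [2] addr=0x53 blk=10 s=0: VC-HIT | VC [12]
  [3] addr=0x50 blk=10 s=0: L1-HIT | VC [12]
  [4] addr=0x66 blk=12 s=0: VC-HIT | VC [10]
  [5] addr=0x61 blk=12 s=0: L1-HIT | VC [10]
  [6] addr=0x50 blk=10 s=0: VC-HIT | VC [12]
  [7] addr=0x66 blk=12 s=0: VC-HIT | VC [10]
  [8] addr=0x35 blk=6 s=0: MISS | VC [10, 12]
  [9] addr=0x50 blk=10 s=0: VC-HIT | VC [6, 12]
  [10] addr=0x67 blk=12 s=0: VC-HIT | VC [6, 10]
  [11] addr=0x32 blk=6 s=0: VC-HIT | VC [12, 10]
  [12] addr=0x57 blk=10 s=0: VC-HIT | VC [12, 6]
  [13] addr=0x66 blk=12 s=0: VC-HIT | VC [10, 6]

MISSES = 3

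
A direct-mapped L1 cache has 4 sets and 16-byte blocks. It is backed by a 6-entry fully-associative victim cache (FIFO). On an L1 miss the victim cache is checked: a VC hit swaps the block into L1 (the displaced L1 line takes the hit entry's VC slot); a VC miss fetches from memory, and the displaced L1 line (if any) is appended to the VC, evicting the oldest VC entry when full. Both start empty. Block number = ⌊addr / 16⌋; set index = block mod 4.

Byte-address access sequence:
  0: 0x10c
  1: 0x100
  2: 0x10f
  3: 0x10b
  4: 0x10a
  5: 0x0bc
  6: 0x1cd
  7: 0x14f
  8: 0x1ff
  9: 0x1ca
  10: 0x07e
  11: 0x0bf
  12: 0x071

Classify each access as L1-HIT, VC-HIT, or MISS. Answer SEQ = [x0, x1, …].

SEQ = [MISS, L1-HIT, L1-HIT, L1-HIT, L1-HIT, MISS, MISS, MISS, MISS, VC-HIT, MISS, VC-HIT, VC-HIT]

#0 0x10c→b16/s0 MISS; vc=[]
#1 0x100→b16/s0 L1-HIT; vc=[]
#2 0x10f→b16/s0 L1-HIT; vc=[]
#3 0x10b→b16/s0 L1-HIT; vc=[]
#4 0x10a→b16/s0 L1-HIT; vc=[]
#5 0xbc→b11/s3 MISS; vc=[]
#6 0x1cd→b28/s0 MISS; vc=[16]
#7 0x14f→b20/s0 MISS; vc=[16,28]
#8 0x1ff→b31/s3 MISS; vc=[16,28,11]
#9 0x1ca→b28/s0 VC-HIT; vc=[16,20,11]
#10 0x7e→b7/s3 MISS; vc=[16,20,11,31]
#11 0xbf→b11/s3 VC-HIT; vc=[16,20,7,31]
#12 0x71→b7/s3 VC-HIT; vc=[16,20,11,31]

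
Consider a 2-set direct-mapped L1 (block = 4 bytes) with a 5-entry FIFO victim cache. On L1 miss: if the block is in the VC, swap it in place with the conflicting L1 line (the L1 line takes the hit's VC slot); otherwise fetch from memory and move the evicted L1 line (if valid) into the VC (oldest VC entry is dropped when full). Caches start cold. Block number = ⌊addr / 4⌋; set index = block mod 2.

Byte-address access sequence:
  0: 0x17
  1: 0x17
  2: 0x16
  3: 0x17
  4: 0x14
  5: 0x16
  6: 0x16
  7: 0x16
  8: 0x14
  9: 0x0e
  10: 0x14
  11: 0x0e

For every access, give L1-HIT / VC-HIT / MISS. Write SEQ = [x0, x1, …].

#0 0x17→b5/s1 MISS; vc=[]
#1 0x17→b5/s1 L1-HIT; vc=[]
#2 0x16→b5/s1 L1-HIT; vc=[]
#3 0x17→b5/s1 L1-HIT; vc=[]
#4 0x14→b5/s1 L1-HIT; vc=[]
#5 0x16→b5/s1 L1-HIT; vc=[]
#6 0x16→b5/s1 L1-HIT; vc=[]
#7 0x16→b5/s1 L1-HIT; vc=[]
#8 0x14→b5/s1 L1-HIT; vc=[]
#9 0xe→b3/s1 MISS; vc=[5]
#10 0x14→b5/s1 VC-HIT; vc=[3]
#11 0xe→b3/s1 VC-HIT; vc=[5]

SEQ = [MISS, L1-HIT, L1-HIT, L1-HIT, L1-HIT, L1-HIT, L1-HIT, L1-HIT, L1-HIT, MISS, VC-HIT, VC-HIT]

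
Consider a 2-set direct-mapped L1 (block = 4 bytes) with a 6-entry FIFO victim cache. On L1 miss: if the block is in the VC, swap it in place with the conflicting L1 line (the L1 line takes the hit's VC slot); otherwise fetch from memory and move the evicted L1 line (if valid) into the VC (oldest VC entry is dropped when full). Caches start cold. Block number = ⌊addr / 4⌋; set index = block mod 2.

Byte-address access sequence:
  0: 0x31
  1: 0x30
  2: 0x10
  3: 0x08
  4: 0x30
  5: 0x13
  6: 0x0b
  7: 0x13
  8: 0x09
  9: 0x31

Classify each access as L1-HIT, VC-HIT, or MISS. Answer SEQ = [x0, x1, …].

  [0] addr=0x31 blk=12 s=0: MISS | VC []
  [1] addr=0x30 blk=12 s=0: L1-HIT | VC []
  [2] addr=0x10 blk=4 s=0: MISS | VC [12]
  [3] addr=0x8 blk=2 s=0: MISS | VC [12, 4]
  [4] addr=0x30 blk=12 s=0: VC-HIT | VC [2, 4]
  [5] addr=0x13 blk=4 s=0: VC-HIT | VC [2, 12]
  [6] addr=0xb blk=2 s=0: VC-HIT | VC [4, 12]
  [7] addr=0x13 blk=4 s=0: VC-HIT | VC [2, 12]
  [8] addr=0x9 blk=2 s=0: VC-HIT | VC [4, 12]
  [9] addr=0x31 blk=12 s=0: VC-HIT | VC [4, 2]

SEQ = [MISS, L1-HIT, MISS, MISS, VC-HIT, VC-HIT, VC-HIT, VC-HIT, VC-HIT, VC-HIT]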